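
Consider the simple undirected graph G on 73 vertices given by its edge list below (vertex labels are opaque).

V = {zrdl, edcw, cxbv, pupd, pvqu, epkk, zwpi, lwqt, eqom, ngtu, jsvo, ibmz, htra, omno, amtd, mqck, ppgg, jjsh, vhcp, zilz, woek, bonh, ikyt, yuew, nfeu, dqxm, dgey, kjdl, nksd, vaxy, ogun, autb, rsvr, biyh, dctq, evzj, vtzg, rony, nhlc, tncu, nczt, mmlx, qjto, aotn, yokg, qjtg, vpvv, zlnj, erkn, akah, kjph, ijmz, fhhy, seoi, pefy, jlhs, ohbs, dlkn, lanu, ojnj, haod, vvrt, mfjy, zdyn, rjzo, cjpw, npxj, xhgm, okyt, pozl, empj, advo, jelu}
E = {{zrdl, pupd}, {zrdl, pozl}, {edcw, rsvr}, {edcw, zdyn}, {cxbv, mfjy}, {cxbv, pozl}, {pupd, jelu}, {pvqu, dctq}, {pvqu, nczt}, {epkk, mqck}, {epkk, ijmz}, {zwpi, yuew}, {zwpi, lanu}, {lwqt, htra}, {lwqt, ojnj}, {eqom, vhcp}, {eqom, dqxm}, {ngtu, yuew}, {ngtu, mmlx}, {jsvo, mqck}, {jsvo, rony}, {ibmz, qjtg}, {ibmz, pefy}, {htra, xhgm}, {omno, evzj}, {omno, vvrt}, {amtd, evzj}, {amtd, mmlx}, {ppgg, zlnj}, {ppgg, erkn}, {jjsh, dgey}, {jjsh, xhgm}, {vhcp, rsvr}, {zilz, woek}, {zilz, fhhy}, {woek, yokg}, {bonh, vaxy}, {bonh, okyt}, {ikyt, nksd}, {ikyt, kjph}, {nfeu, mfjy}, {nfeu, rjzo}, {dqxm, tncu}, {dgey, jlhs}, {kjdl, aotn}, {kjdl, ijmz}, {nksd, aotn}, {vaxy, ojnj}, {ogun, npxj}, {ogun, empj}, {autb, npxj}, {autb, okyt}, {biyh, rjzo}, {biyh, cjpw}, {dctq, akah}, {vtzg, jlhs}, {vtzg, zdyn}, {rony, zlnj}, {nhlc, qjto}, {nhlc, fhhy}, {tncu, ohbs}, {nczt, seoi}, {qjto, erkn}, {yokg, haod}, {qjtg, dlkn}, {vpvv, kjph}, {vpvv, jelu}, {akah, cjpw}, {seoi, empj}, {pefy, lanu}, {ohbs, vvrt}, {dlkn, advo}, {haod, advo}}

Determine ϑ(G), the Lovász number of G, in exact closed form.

73*cos(pi/73)/(cos(pi/73) + 1)

Vertex kjdl has 2 neighbors: aotn, ijmz.
Vertex pupd has 2 neighbors: zrdl, jelu.
Vertex nczt has 2 neighbors: pvqu, seoi.
N(mqck) = {epkk, jsvo}, |N(mqck)| = 2.
deg(v) = 2 for all v (|V|=73); this is C_{73}, the 73-cycle.
spec(A) ≈ [2.0, 1.9926, 1.9704, 1.9337, 1.8826, 1.8176, 1.7392, 1.6478, 1.5443, 1.4293, 1.3038, 1.1686, 1.0247, 0.8733, 0.7154, 0.5522, 0.3849, 0.2148, 0.043, -0.129, -0.3001, -0.469, -0.6344, -0.7951, -0.9499, -1.0977, -1.2373, -1.3678, -1.4882, -1.5976, -1.6951, -1.7801, -1.8518, -1.9099, -1.9539, -1.9834, -1.9981] (distinct, 4 d.p.).
λ_max=2, λ_min=-2*cos(pi/73); ϑ = −73·λ_min/(λ_max−λ_min) = 73*cos(pi/73)/(cos(pi/73) + 1).
ϑ(G) ≈ 36.4830948.
36 ≤ 73*cos(pi/73)/(cos(pi/73) + 1) ≤ 37: both strict.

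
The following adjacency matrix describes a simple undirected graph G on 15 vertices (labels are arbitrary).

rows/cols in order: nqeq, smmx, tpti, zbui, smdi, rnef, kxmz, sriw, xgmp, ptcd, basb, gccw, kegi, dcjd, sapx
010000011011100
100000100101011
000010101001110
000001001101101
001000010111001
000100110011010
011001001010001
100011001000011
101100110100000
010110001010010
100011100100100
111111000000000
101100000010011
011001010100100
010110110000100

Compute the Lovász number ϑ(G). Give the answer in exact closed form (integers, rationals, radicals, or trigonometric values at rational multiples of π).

5

N(gccw) = {nqeq, smmx, tpti, zbui, smdi, rnef}, |N(gccw)| = 6.
Vertex basb has 6 neighbors: nqeq, smdi, rnef, kxmz, ptcd, kegi.
deg(xgmp) = 6; N(xgmp) = {nqeq, tpti, zbui, kxmz, sriw, ptcd}.
N(kegi) = {nqeq, tpti, zbui, basb, dcjd, sapx}, |N(kegi)| = 6.
6-regular, N=15; Kneser-type, 2-subsets of [6].
Distinct eigenvalues (to 3 d.p.): [6.0, 1.0, -3.0].
With N=15: ϑ(G) = 15·(-1*(-3))/(6−(-3)) = 5.
ϑ(G) ≈ 5.00000000.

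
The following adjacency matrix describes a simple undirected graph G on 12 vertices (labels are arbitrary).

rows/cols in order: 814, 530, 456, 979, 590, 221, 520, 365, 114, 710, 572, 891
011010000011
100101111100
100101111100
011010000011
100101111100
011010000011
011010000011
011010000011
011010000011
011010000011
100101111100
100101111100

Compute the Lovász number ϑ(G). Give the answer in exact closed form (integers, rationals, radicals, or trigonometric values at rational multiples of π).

Vertex 456 has 7 neighbors: 814, 979, 221, 520, 365, 114, 710.
N(520) = {530, 456, 590, 572, 891}, |N(520)| = 5.
deg(590) = 7; N(590) = {814, 979, 221, 520, 365, 114, 710}.
deg(979) = 5; N(979) = {530, 456, 590, 572, 891}.
G = K_{7,5}: α = 7 = χ(Ḡ), so ϑ = 7.
Numerically 7.0000000.
Lovász sandwich 7 ≤ 7 ≤ 7: collapsed.

7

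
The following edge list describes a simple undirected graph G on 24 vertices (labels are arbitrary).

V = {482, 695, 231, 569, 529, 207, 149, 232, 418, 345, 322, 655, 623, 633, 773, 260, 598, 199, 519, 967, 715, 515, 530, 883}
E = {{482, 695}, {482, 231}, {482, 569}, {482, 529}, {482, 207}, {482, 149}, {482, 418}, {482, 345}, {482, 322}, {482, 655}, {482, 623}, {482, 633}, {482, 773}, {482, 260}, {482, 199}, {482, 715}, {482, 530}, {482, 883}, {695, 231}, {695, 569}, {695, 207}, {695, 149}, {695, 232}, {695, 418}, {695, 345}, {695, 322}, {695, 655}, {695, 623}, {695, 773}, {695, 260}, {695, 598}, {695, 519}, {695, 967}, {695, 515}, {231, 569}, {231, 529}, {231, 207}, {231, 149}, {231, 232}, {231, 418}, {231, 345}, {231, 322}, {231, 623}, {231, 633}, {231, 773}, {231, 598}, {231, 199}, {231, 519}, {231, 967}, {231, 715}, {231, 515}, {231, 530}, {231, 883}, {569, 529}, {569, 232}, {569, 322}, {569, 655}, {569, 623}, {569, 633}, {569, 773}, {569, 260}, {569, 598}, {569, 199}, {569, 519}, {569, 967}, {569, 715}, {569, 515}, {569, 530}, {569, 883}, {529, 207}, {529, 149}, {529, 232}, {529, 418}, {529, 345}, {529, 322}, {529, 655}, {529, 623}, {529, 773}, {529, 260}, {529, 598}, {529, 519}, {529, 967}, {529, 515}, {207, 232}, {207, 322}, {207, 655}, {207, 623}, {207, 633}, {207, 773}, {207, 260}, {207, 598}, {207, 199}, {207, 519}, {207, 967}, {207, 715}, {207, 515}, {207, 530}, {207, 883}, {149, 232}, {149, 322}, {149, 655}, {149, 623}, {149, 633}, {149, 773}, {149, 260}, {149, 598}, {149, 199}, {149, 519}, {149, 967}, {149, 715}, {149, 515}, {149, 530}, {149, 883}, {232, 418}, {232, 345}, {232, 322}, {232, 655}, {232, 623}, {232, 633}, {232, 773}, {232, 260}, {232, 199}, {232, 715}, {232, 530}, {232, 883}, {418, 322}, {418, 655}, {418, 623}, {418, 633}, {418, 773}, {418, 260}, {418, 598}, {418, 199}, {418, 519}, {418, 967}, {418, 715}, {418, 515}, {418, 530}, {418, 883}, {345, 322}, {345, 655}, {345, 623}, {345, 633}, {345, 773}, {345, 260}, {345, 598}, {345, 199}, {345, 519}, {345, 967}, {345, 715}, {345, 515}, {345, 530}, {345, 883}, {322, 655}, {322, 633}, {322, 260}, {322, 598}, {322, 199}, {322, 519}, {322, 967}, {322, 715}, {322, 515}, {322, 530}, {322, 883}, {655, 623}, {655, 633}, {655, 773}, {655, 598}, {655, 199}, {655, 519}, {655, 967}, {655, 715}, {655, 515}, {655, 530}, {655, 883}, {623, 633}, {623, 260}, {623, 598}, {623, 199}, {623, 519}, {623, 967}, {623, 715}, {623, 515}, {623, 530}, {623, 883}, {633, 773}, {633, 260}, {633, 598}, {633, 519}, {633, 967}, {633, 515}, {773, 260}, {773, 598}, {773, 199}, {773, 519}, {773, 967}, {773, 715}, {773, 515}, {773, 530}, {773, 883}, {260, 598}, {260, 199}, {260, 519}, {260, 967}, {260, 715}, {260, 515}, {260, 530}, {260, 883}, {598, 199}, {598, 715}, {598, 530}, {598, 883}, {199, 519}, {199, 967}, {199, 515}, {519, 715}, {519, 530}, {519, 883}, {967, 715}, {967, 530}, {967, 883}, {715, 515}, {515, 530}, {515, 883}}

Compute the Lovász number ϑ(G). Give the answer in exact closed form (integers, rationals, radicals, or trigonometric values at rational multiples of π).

7

deg(418) = 19; N(418) = {482, 695, 231, 529, 232, 322, 655, 623, 633, 773, 260, 598, 199, 519, 967, 715, 515, 530, 883}.
deg(199) = 17; N(199) = {482, 231, 569, 207, 149, 232, 418, 345, 322, 655, 623, 773, 260, 598, 519, 967, 515}.
N(231) = {482, 695, 569, 529, 207, 149, 232, 418, 345, 322, 623, 633, 773, 598, 199, 519, 967, 715, 515, 530, 883}, |N(231)| = 21.
Vertex 715 has 17 neighbors: 482, 231, 569, 207, 149, 232, 418, 345, 322, 655, 623, 773, 260, 598, 519, 967, 515.
K_{7,6,5,3,3} (perfect); ϑ(G) = α(G) = max{7,6,5,3,3} = 7.
= 7.00000… (decimal).
Lovász sandwich 7 ≤ 7 ≤ 7: collapsed.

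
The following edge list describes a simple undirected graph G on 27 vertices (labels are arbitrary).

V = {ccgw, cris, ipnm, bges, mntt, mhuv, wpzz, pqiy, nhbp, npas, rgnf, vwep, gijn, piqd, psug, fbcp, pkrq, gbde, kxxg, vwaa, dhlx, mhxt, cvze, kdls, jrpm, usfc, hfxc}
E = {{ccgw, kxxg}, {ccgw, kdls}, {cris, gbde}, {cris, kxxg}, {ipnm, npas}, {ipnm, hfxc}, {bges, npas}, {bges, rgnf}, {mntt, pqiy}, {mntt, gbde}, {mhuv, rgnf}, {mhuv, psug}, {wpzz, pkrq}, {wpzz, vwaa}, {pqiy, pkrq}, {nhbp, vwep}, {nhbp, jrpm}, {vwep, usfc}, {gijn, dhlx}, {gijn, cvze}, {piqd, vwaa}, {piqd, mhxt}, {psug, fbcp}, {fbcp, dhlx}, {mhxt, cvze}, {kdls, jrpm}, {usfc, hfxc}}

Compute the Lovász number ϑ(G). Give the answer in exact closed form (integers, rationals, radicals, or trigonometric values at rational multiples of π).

27*cos(pi/27)/(cos(pi/27) + 1)

N(cris) = {gbde, kxxg}, |N(cris)| = 2.
deg(cvze) = 2; N(cvze) = {gijn, mhxt}.
N(dhlx) = {gijn, fbcp}, |N(dhlx)| = 2.
Vertex ipnm has 2 neighbors: npas, hfxc.
2-regular, N=27; a single 27-cycle (edge-transitive).
spec(A) ≈ [2.0, 1.946, 1.787, 1.532, 1.194, 0.792, 0.347, -0.116, -0.574, -1.0, -1.372, -1.671, -1.879, -1.986] (distinct, 3 d.p.).
ϑ = −N·λ_min/(λ_max−λ_min) = −27·(-2*cos(pi/27))/(2−(-2*cos(pi/27))) = 27*cos(pi/27)/(cos(pi/27) + 1).
≈ 13.45420409 (to 8 d.p.).
Check 13 ≤ 27*cos(pi/27)/(cos(pi/27) + 1) ≤ 14: both strict.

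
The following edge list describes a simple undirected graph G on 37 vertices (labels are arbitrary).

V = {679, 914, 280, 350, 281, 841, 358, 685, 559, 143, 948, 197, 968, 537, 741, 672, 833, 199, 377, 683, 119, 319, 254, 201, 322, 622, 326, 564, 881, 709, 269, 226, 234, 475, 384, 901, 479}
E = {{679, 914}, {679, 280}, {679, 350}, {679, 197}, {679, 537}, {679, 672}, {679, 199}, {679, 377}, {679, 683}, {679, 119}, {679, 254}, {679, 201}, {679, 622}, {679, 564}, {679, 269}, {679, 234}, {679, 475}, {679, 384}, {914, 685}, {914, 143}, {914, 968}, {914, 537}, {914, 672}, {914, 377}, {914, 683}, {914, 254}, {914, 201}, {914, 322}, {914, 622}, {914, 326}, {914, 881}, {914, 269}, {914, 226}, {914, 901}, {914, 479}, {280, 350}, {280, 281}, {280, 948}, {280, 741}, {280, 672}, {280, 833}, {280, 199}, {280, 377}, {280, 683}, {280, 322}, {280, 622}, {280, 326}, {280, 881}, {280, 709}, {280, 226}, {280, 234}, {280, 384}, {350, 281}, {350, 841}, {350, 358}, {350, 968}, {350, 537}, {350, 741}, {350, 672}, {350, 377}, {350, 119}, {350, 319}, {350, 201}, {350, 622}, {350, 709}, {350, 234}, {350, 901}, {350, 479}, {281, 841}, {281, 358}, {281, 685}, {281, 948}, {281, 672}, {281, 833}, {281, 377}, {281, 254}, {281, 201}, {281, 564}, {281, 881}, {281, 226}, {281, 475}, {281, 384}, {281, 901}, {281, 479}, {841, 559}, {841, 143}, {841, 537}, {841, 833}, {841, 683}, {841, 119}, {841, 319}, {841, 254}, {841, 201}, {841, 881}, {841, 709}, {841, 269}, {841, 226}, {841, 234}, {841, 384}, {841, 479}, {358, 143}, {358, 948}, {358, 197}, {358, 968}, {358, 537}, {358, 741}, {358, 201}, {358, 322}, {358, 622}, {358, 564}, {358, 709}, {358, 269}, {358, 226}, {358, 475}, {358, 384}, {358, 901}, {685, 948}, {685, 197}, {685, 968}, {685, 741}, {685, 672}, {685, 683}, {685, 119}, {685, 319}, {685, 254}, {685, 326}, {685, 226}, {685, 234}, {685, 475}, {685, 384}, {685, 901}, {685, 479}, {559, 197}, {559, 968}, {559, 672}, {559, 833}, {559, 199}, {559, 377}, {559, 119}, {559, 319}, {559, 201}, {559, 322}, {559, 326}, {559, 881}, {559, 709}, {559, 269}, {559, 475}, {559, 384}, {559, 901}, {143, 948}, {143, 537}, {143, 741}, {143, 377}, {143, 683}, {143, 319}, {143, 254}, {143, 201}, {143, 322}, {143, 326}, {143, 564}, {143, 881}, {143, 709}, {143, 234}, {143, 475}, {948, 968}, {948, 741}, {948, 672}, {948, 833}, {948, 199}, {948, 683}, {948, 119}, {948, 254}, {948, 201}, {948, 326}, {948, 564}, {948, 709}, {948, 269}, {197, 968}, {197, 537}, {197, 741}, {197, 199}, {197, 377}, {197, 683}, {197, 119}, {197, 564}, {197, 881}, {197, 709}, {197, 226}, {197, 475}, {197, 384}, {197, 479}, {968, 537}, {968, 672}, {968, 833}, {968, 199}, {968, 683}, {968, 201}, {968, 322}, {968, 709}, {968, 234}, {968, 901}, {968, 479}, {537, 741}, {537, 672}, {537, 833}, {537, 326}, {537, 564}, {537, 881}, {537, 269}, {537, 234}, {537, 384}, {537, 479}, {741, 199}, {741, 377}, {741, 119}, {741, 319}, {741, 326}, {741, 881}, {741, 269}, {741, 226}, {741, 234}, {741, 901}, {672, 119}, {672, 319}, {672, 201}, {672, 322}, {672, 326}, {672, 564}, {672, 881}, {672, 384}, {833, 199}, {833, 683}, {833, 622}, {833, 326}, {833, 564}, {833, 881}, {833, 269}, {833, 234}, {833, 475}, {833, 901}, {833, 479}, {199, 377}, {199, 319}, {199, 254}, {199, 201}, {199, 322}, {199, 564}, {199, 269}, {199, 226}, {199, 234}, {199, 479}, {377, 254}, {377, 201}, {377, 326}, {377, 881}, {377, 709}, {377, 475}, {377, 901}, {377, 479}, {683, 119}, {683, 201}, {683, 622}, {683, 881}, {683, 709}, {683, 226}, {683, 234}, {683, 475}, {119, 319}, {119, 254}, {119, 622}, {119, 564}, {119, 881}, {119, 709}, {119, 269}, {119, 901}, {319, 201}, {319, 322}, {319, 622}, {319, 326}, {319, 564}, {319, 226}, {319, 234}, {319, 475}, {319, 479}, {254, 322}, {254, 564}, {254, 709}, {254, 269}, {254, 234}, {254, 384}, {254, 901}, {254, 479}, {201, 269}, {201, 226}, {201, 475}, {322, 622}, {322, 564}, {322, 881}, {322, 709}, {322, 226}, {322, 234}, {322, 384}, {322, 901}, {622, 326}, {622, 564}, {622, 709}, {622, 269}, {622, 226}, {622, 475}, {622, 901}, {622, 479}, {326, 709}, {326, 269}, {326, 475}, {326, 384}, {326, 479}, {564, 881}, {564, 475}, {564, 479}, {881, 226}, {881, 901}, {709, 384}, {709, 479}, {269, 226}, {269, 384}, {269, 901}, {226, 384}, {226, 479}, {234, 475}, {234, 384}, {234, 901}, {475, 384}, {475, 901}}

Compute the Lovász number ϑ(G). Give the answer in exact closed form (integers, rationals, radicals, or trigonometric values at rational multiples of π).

sqrt(37)

N(901) = {914, 350, 281, 358, 685, 559, 968, 741, 833, 377, 119, 254, 322, 622, 881, 269, 234, 475}, |N(901)| = 18.
N(377) = {679, 914, 280, 350, 281, 559, 143, 197, 741, 199, 254, 201, 326, 881, 709, 475, 901, 479}, |N(377)| = 18.
N(234) = {679, 280, 350, 841, 685, 143, 968, 537, 741, 833, 199, 683, 319, 254, 322, 475, 384, 901}, |N(234)| = 18.
N(197) = {679, 358, 685, 559, 968, 537, 741, 199, 377, 683, 119, 564, 881, 709, 226, 475, 384, 479}, |N(197)| = 18.
Regular of degree 18 on 37 vertices: strongly regular (37,18,8,9).
spec(A) ≈ [18.0, 2.541, -3.541] (distinct, 3 d.p.).
Lovász (edge-transitive): ϑ = −37·(-sqrt(37)/2 - 1/2)/((18)−(-sqrt(37)/2 - 1/2)) = sqrt(37).
ϑ(G) ≈ 6.08276.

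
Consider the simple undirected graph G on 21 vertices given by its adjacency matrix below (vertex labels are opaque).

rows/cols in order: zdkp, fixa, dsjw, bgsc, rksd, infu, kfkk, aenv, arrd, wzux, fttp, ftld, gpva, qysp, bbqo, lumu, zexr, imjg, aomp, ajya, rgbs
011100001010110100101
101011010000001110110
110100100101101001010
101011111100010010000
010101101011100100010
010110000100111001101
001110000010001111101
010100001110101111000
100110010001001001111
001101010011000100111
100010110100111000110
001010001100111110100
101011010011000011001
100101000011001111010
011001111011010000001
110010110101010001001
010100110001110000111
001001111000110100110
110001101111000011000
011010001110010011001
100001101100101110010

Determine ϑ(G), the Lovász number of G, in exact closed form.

Vertex fttp has 10 neighbors: zdkp, rksd, kfkk, aenv, wzux, gpva, qysp, bbqo, aomp, ajya.
Vertex lumu has 10 neighbors: zdkp, fixa, rksd, kfkk, aenv, wzux, ftld, qysp, imjg, rgbs.
N(fixa) = {zdkp, dsjw, rksd, infu, aenv, bbqo, lumu, zexr, aomp, ajya}, |N(fixa)| = 10.
Vertex ftld has 10 neighbors: dsjw, rksd, arrd, wzux, gpva, qysp, bbqo, lumu, zexr, aomp.
deg(v) = 10 for all v (|V|=21); Kneser-type, 2-subsets of [7].
spec(A) ≈ [10.0, 1.0, -4.0] (distinct, 4 d.p.).
ϑ = −N·λ_min/(λ_max−λ_min) = −21·(-4)/(10−(-4)) = 6.
ϑ(G) ≈ 6.000000000.

6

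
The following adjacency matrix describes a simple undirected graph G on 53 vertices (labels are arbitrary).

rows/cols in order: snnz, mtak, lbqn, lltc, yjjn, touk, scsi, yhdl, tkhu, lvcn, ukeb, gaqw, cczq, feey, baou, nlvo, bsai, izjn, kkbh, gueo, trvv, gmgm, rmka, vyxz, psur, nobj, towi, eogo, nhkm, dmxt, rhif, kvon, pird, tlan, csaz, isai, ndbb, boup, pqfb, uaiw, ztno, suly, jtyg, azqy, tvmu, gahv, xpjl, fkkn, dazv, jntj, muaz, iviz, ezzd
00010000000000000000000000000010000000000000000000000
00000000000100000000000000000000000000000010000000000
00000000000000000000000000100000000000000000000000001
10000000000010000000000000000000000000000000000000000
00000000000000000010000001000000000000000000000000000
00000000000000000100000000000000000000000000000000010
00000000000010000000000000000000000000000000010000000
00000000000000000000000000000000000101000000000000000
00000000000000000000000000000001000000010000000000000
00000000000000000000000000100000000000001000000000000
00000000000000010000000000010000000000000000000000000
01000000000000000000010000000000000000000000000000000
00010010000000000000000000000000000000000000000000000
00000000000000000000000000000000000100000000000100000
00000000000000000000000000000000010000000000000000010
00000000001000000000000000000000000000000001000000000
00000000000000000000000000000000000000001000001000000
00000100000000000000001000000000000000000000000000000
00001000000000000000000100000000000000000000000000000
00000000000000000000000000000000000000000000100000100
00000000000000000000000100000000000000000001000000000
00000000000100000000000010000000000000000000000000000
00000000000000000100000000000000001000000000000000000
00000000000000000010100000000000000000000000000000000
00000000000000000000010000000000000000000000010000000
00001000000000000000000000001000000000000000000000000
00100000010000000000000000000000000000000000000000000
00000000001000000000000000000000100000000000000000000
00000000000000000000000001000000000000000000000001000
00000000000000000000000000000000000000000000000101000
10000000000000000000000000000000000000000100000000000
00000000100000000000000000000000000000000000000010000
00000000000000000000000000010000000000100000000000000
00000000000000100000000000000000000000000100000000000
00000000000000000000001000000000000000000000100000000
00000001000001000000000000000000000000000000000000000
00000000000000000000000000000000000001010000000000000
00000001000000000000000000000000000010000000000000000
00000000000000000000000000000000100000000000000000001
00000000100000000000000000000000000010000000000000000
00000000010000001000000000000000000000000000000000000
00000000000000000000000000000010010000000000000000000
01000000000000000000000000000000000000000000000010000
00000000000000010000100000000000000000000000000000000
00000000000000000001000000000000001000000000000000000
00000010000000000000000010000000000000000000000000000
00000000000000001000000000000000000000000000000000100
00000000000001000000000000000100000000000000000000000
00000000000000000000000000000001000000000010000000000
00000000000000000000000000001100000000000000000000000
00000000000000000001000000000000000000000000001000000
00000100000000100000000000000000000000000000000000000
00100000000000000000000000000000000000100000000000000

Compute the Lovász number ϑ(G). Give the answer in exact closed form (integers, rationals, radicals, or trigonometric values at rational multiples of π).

53*cos(pi/53)/(cos(pi/53) + 1)

Vertex izjn has 2 neighbors: touk, rmka.
deg(nlvo) = 2; N(nlvo) = {ukeb, azqy}.
N(trvv) = {vyxz, azqy}, |N(trvv)| = 2.
deg(ndbb) = 2; N(ndbb) = {boup, uaiw}.
2-regular, N=53; a single 53-cycle (edge-transitive).
A has 27 distinct eigenvalues ≈ [2.0, 1.985962, 1.944046, 1.874839, 1.779314, 1.658811, 1.515022, 1.349966, 1.165959, 0.965584, 0.751655, 0.527174, 0.295293, 0.059267, -0.177592, -0.411957, -0.64054, -0.86013, -1.067647, -1.260176, -1.435015, -1.589709, -1.722087, -1.830291, -1.912802, -1.968461, -1.996487].
Lovász (edge-transitive): ϑ = −53·(-2*cos(pi/53))/((2)−(-2*cos(pi/53))) = 53*cos(pi/53)/(cos(pi/53) + 1).
= 26.476709… (decimal).
Lovász sandwich 26 ≤ 53*cos(pi/53)/(cos(pi/53) + 1) ≤ 27: both strict.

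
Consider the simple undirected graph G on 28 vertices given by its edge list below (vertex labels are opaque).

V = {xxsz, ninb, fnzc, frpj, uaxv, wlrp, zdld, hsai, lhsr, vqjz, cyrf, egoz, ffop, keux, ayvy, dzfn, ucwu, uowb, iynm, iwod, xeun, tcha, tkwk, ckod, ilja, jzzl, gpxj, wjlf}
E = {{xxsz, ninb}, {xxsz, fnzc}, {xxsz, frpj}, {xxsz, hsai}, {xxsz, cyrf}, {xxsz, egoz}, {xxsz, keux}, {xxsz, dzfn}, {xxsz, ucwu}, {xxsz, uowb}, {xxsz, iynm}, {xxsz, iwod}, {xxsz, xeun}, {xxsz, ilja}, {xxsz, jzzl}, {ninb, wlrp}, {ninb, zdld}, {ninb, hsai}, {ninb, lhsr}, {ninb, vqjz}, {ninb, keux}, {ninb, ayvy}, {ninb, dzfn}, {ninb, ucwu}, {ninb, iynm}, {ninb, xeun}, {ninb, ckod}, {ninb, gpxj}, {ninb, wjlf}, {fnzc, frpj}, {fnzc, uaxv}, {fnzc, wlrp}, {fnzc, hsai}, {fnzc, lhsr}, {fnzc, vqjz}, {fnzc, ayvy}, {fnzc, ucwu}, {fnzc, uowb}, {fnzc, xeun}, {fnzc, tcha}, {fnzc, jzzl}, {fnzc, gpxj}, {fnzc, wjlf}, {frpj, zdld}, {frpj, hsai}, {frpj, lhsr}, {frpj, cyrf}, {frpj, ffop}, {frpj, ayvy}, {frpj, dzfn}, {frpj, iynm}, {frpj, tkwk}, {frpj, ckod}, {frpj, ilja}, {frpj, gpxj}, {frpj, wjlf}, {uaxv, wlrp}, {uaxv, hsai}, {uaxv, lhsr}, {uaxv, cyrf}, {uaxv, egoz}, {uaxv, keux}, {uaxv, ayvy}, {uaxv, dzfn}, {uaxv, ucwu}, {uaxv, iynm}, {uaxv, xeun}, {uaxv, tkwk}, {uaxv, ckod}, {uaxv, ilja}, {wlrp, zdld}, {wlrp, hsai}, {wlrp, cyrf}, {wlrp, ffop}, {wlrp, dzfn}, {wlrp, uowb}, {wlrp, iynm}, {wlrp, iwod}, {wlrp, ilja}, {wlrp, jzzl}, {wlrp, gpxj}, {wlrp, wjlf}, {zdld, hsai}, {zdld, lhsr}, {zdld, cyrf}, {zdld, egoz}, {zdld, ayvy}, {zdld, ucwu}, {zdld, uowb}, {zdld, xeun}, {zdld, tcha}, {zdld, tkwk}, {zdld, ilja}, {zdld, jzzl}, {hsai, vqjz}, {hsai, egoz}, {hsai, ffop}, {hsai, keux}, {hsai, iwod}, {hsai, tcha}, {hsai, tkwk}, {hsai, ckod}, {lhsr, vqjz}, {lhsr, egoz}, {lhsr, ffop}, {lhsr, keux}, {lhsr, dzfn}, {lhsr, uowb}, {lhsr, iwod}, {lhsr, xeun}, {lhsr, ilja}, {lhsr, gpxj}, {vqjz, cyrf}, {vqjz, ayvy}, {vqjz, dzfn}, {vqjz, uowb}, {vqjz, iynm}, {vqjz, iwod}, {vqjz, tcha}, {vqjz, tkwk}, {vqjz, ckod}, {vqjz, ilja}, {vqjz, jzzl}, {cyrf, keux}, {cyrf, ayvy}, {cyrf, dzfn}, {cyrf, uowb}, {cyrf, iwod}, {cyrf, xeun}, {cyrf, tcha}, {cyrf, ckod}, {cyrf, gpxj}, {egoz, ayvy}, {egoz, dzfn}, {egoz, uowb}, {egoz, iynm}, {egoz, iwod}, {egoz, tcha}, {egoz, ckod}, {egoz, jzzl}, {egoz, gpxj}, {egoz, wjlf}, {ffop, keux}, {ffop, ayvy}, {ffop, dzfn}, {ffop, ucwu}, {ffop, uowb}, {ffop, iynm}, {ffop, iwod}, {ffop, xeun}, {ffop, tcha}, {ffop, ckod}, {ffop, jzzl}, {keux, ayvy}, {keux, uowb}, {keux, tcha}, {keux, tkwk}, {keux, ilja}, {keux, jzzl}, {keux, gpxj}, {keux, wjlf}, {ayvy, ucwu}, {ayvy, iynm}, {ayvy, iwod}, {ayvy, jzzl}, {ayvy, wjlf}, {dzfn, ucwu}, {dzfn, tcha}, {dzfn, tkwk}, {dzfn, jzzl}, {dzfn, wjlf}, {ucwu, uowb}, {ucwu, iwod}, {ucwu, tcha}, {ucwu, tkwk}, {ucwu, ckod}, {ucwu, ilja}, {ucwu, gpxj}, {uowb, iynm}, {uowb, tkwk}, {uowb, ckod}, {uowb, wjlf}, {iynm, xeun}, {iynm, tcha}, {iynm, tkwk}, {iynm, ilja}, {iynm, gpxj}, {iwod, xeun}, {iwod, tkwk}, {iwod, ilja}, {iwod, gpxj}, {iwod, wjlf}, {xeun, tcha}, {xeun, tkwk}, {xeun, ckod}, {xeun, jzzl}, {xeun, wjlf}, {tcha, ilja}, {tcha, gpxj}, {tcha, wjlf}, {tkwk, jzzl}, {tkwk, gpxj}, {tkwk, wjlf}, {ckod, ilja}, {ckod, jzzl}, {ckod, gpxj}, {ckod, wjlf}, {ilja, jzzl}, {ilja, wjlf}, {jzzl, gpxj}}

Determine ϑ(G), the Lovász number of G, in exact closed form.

Vertex ckod has 15 neighbors: ninb, frpj, uaxv, hsai, vqjz, cyrf, egoz, ffop, ucwu, uowb, xeun, ilja, jzzl, gpxj, wjlf.
Vertex jzzl has 15 neighbors: xxsz, fnzc, wlrp, zdld, vqjz, egoz, ffop, keux, ayvy, dzfn, xeun, tkwk, ckod, ilja, gpxj.
N(ffop) = {frpj, wlrp, hsai, lhsr, keux, ayvy, dzfn, ucwu, uowb, iynm, iwod, xeun, tcha, ckod, jzzl}, |N(ffop)| = 15.
Vertex zdld has 15 neighbors: ninb, frpj, wlrp, hsai, lhsr, cyrf, egoz, ayvy, ucwu, uowb, xeun, tcha, tkwk, ilja, jzzl.
G on 28 vertices is 15-regular; this is K(8,2), the Kneser graph.
spec(A) ≈ [15.0, 1.0, -5.0] (distinct, 5 d.p.).
Lovász: ϑ = −28(-5)/(15+-1*(-5)) = 7.
= 7.0000000… (decimal).

7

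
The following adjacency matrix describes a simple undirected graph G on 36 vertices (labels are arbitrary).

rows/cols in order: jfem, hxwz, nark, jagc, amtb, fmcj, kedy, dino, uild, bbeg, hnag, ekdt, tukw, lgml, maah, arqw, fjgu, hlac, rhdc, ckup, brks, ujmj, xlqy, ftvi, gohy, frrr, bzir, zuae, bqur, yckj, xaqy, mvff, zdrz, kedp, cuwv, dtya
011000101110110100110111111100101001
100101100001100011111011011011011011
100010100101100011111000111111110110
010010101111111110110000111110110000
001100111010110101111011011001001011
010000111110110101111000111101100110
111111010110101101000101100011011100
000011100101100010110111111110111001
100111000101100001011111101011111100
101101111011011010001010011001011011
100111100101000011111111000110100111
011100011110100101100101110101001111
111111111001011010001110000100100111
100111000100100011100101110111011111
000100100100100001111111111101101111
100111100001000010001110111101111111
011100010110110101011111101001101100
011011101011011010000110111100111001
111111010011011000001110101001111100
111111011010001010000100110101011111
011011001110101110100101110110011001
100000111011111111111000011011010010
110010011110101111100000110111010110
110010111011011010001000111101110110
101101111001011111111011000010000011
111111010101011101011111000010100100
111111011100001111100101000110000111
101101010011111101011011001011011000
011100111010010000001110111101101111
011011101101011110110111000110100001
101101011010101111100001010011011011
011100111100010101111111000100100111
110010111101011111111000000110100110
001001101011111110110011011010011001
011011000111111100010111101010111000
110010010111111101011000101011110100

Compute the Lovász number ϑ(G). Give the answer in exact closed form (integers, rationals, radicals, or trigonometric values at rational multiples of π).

deg(bzir) = 21; N(bzir) = {jfem, hxwz, nark, jagc, amtb, fmcj, dino, uild, bbeg, maah, arqw, fjgu, hlac, rhdc, ujmj, ftvi, zuae, bqur, kedp, cuwv, dtya}.
N(cuwv) = {hxwz, nark, amtb, fmcj, bbeg, hnag, ekdt, tukw, lgml, maah, arqw, ckup, ujmj, xlqy, ftvi, gohy, bzir, bqur, xaqy, mvff, zdrz}, |N(cuwv)| = 21.
deg(jfem) = 21; N(jfem) = {hxwz, nark, kedy, uild, bbeg, hnag, tukw, lgml, arqw, rhdc, ckup, ujmj, xlqy, ftvi, gohy, frrr, bzir, zuae, xaqy, zdrz, dtya}.
N(ujmj) = {jfem, kedy, dino, uild, hnag, ekdt, tukw, lgml, maah, arqw, fjgu, hlac, rhdc, ckup, brks, frrr, bzir, bqur, yckj, mvff, cuwv}, |N(ujmj)| = 21.
36-vertex 21-regular graph: Kneser K(9,2) on C(9,2)=36 vertices.
The 3 distinct eigenvalues: [21.0, 1.0, -6.0].
λ_max=21, λ_min=-6; ϑ = −36·λ_min/(λ_max−λ_min) = 8.
ϑ(G) ≈ 8.0000000.

8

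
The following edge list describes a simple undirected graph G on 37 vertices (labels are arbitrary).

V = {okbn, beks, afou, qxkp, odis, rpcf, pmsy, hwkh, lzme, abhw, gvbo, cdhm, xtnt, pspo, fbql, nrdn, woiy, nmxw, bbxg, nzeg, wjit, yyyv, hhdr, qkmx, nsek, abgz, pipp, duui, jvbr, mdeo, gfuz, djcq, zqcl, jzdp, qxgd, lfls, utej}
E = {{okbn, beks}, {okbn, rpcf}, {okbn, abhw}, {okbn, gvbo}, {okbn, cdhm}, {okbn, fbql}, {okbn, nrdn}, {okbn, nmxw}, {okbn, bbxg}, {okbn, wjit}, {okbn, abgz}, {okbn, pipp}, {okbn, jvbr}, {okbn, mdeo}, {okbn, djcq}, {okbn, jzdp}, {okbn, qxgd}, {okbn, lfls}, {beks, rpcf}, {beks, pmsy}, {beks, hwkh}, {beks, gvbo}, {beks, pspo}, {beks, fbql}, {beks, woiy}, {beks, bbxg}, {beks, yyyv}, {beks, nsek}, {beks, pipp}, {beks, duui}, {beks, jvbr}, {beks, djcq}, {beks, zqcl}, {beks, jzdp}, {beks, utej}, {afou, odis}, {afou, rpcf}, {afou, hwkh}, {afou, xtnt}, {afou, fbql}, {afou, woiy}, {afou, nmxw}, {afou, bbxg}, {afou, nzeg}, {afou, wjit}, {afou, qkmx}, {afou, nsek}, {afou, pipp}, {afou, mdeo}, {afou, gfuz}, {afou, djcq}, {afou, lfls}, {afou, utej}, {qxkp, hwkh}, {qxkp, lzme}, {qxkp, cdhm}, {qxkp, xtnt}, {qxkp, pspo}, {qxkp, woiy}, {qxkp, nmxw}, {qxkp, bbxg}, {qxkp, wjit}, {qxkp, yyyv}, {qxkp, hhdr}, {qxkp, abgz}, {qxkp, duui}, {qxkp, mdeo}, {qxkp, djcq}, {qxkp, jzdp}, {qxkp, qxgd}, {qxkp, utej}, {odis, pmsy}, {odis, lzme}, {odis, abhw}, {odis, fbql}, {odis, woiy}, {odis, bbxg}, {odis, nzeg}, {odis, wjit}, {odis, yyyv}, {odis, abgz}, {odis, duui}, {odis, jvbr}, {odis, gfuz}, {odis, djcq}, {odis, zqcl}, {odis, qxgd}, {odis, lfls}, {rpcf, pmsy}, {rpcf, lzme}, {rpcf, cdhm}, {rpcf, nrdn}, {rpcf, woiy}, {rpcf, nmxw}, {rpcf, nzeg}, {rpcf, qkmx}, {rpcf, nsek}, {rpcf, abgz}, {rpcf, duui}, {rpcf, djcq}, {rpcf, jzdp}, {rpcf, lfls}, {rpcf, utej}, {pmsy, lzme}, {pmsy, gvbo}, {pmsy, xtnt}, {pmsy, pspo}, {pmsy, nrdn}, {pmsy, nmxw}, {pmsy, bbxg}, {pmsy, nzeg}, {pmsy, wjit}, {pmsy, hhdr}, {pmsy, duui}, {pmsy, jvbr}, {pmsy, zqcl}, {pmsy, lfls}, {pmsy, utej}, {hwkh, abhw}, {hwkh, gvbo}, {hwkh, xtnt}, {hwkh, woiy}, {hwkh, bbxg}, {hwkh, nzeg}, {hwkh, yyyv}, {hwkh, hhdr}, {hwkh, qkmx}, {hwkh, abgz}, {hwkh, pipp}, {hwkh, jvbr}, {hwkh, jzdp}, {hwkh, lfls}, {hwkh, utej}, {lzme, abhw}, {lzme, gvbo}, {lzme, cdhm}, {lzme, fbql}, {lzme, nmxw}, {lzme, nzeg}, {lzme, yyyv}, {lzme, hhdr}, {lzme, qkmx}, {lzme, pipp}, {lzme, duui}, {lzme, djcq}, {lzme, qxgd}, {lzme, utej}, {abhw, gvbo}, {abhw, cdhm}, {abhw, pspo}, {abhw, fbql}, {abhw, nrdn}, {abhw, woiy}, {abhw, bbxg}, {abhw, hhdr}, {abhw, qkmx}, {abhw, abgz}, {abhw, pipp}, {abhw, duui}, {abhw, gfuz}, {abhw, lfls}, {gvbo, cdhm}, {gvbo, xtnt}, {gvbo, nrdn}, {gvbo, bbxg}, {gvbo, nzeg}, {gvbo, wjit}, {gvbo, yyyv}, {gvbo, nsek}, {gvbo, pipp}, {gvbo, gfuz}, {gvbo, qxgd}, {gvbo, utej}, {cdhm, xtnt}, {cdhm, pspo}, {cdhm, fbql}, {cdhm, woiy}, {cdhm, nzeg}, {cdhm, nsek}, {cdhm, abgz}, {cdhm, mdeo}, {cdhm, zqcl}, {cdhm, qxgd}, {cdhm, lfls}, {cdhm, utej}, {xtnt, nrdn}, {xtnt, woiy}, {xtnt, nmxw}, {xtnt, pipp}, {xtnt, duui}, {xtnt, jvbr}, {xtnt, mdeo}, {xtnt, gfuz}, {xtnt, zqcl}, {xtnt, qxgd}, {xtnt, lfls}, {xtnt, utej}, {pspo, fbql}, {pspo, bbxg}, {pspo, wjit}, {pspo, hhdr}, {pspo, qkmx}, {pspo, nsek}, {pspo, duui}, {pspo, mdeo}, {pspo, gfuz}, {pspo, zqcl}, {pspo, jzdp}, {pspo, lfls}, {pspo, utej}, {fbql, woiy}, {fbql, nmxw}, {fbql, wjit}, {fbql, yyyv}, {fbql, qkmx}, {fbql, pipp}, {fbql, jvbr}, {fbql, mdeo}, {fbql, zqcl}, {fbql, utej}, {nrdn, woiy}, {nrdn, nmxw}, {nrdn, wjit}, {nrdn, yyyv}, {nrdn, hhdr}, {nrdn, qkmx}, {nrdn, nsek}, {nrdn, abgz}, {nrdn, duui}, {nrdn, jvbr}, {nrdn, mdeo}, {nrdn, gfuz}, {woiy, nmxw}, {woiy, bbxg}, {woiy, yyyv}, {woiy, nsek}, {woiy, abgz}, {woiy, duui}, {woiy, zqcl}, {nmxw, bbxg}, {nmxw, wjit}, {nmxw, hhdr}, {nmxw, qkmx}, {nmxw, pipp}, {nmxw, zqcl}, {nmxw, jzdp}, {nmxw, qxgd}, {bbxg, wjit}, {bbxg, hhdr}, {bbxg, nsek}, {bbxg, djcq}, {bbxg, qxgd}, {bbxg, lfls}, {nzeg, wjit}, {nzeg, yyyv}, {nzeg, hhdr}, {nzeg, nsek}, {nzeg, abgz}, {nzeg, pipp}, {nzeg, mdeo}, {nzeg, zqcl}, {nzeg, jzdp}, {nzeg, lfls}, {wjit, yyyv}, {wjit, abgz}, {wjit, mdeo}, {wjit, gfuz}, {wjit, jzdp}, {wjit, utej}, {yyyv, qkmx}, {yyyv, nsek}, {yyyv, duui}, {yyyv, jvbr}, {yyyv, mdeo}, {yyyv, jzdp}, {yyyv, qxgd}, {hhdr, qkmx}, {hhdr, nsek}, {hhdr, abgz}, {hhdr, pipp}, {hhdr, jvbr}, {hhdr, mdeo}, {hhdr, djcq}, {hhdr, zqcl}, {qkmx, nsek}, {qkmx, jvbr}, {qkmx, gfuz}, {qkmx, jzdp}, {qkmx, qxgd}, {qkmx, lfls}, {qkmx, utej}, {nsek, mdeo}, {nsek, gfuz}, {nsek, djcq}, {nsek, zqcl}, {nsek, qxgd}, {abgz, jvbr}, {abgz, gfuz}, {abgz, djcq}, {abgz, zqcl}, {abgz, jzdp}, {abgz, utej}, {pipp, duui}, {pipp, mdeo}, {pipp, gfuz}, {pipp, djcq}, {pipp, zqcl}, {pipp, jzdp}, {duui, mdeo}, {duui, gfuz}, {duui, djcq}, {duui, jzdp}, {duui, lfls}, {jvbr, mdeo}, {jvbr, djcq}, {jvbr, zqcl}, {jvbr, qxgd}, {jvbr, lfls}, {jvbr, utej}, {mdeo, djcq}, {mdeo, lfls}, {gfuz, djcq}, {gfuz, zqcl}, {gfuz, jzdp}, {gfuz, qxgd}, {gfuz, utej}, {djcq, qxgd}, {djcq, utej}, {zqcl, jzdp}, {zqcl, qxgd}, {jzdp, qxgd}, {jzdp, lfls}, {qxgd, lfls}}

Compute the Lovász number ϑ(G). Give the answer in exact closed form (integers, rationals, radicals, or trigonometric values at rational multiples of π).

N(lfls) = {okbn, afou, odis, rpcf, pmsy, hwkh, abhw, cdhm, xtnt, pspo, bbxg, nzeg, qkmx, duui, jvbr, mdeo, jzdp, qxgd}, |N(lfls)| = 18.
N(fbql) = {okbn, beks, afou, odis, lzme, abhw, cdhm, pspo, woiy, nmxw, wjit, yyyv, qkmx, pipp, jvbr, mdeo, zqcl, utej}, |N(fbql)| = 18.
N(okbn) = {beks, rpcf, abhw, gvbo, cdhm, fbql, nrdn, nmxw, bbxg, wjit, abgz, pipp, jvbr, mdeo, djcq, jzdp, qxgd, lfls}, |N(okbn)| = 18.
Vertex qxkp has 18 neighbors: hwkh, lzme, cdhm, xtnt, pspo, woiy, nmxw, bbxg, wjit, yyyv, hhdr, abgz, duui, mdeo, djcq, jzdp, qxgd, utej.
deg(v) = 18 for all v (|V|=37); SR(37,18,8,9) — a Paley graph.
spec(A) ≈ [18.0, 2.541381, -3.541381] (distinct, 6 d.p.).
ϑ = −N·λ_min/(λ_max−λ_min) = −37·(-sqrt(37)/2 - 1/2)/(18−(-sqrt(37)/2 - 1/2)) = sqrt(37).
≈ 6.08276253 (to 8 d.p.).

sqrt(37)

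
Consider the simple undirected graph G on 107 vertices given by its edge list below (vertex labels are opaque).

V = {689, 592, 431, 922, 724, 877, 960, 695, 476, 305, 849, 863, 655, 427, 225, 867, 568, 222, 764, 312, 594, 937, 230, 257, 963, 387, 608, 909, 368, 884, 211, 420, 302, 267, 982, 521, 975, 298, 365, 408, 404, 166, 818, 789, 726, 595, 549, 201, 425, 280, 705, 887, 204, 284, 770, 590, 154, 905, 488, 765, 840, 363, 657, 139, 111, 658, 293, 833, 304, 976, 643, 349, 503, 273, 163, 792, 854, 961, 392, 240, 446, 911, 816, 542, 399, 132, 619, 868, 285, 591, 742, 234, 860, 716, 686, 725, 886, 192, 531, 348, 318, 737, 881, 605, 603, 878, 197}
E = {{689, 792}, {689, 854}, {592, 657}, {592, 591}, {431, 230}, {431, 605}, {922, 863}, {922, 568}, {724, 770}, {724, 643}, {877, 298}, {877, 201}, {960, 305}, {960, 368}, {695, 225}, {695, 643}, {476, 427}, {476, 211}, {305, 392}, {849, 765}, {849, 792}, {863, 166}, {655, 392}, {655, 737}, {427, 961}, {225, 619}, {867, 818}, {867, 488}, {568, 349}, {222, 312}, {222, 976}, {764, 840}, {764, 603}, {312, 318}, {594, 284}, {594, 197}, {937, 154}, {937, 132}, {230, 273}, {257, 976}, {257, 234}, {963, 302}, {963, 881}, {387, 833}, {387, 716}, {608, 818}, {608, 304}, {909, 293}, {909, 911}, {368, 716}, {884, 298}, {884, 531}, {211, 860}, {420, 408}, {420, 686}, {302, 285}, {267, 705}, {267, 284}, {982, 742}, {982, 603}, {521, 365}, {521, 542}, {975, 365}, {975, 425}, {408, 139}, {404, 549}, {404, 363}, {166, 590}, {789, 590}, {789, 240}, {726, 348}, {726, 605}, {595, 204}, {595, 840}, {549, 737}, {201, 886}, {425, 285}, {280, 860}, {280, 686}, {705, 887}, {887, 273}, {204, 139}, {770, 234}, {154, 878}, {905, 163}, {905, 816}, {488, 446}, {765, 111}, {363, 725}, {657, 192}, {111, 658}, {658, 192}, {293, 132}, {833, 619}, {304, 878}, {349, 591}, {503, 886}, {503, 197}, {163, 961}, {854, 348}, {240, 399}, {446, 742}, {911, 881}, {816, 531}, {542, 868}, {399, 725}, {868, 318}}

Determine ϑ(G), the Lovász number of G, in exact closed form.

107*cos(pi/107)/(cos(pi/107) + 1)

N(737) = {655, 549}, |N(737)| = 2.
N(139) = {408, 204}, |N(139)| = 2.
N(726) = {348, 605}, |N(726)| = 2.
N(655) = {392, 737}, |N(655)| = 2.
deg(v) = 2 for all v (|V|=107); the odd cycle C_{107}.
Distinct eigenvalues (to 5 d.p.): [2.0, 1.99655, 1.98622, 1.96905, 1.94508, 1.91441, 1.87714, 1.8334, 1.78334, 1.72714, 1.66498, 1.59707, 1.52367, 1.44501, 1.36137, 1.27304, 1.18032, 1.08353, 0.983, 0.87909, 0.77214, 0.66254, 0.55065, 0.43686, 0.32157, 0.20516, 0.08805, -0.02936, -0.14667, -0.26348, -0.37938, -0.49397, -0.60685, -0.71765, -0.82597, -0.93145, -1.03371, -1.13241, -1.22721, -1.31777, -1.40379, -1.48498, -1.56104, -1.63173, -1.69679, -1.756, -1.80915, -1.85607, -1.8966, -1.93058, -1.95791, -1.97849, -1.99225, -1.99914].
ϑ = −N·λ_min/(λ_max−λ_min) = −107·(-2*cos(pi/107))/(2−(-2*cos(pi/107))) = 107*cos(pi/107)/(cos(pi/107) + 1).
ϑ(G) ≈ 53.4884684.
Lovász sandwich 53 ≤ 107*cos(pi/107)/(cos(pi/107) + 1) ≤ 54: both strict.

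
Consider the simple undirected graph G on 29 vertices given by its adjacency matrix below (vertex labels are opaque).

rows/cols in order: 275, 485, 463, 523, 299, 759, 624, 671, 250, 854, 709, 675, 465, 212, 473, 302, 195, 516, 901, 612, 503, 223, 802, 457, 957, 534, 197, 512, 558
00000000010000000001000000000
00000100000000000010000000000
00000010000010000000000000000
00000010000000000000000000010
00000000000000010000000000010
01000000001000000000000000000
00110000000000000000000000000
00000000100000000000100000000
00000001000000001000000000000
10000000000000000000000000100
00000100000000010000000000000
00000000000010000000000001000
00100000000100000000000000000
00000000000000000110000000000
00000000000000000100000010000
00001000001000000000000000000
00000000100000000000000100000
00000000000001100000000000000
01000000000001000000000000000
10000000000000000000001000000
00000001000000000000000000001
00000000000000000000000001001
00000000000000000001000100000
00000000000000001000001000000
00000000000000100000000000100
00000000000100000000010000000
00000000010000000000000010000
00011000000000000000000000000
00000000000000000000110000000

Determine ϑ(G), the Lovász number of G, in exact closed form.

29*cos(pi/29)/(cos(pi/29) + 1)

deg(457) = 2; N(457) = {195, 802}.
N(212) = {516, 901}, |N(212)| = 2.
N(802) = {612, 457}, |N(802)| = 2.
N(558) = {503, 223}, |N(558)| = 2.
29-vertex 2-regular graph: a single 29-cycle (edge-transitive).
The 15 distinct eigenvalues: [2.0, 1.95324, 1.81515, 1.59219, 1.29477, 0.93682, 0.53506, 0.10828, -0.32356, -0.74028, -1.12237, -1.45199, -1.71371, -1.89531, -1.98828].
Lovász (edge-transitive): ϑ = −29·(-2*cos(pi/29))/((2)−(-2*cos(pi/29))) = 29*cos(pi/29)/(cos(pi/29) + 1).
Numerically 14.45738.
Lovász sandwich 14 ≤ 29*cos(pi/29)/(cos(pi/29) + 1) ≤ 15: both strict.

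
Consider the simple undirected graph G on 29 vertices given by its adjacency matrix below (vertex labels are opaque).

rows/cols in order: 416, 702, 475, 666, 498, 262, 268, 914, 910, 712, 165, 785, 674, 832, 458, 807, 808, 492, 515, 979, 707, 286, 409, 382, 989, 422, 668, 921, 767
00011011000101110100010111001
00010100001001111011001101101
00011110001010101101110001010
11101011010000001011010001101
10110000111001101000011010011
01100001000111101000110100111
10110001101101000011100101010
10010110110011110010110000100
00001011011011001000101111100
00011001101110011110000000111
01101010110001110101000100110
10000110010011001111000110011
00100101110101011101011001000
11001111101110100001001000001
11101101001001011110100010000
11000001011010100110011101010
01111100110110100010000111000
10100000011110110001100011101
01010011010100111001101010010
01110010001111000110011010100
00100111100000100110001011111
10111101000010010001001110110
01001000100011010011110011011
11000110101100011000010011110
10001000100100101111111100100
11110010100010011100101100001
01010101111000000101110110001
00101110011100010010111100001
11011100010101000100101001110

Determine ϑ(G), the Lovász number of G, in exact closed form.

N(807) = {416, 702, 914, 712, 165, 674, 458, 492, 515, 286, 409, 382, 422, 921}, |N(807)| = 14.
N(492) = {416, 475, 712, 165, 785, 674, 458, 807, 979, 707, 989, 422, 668, 767}, |N(492)| = 14.
N(707) = {475, 262, 268, 914, 910, 458, 492, 515, 409, 989, 422, 668, 921, 767}, |N(707)| = 14.
N(416) = {666, 498, 268, 914, 785, 832, 458, 807, 492, 286, 382, 989, 422, 767}, |N(416)| = 14.
Regular of degree 14 on 29 vertices: Paley(29): SR with (k,λ,μ)=(14,6,7).
Distinct eigenvalues (to 4 d.p.): [14.0, 2.1926, -3.1926].
Lovász: ϑ = −29(-sqrt(29)/2 - 1/2)/(14+-(-sqrt(29)/2 - 1/2)) = sqrt(29).
ϑ(G) ≈ 5.38516.

sqrt(29)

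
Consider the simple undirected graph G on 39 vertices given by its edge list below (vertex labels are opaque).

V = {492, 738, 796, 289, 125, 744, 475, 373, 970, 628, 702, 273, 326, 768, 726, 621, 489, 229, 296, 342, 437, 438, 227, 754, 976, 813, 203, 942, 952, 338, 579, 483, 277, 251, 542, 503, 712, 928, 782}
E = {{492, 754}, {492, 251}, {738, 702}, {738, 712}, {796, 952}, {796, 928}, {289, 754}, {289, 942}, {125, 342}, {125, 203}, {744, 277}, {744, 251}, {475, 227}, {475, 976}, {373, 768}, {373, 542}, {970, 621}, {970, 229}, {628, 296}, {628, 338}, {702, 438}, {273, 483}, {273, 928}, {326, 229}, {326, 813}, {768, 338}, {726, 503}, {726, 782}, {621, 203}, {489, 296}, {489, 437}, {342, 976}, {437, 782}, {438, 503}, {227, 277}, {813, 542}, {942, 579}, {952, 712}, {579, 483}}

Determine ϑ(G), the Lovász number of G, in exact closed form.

39*cos(pi/39)/(cos(pi/39) + 1)

deg(976) = 2; N(976) = {475, 342}.
N(125) = {342, 203}, |N(125)| = 2.
N(782) = {726, 437}, |N(782)| = 2.
deg(338) = 2; N(338) = {628, 768}.
2-regular, N=39; connected 2-regular on 39 ⇒ C_{39}.
The 20 distinct eigenvalues: [2.0, 1.9741, 1.8971, 1.7709, 1.5989, 1.3854, 1.1361, 0.8574, 0.5564, 0.2411, -0.0805, -0.4001, -0.7092, -1.0, -1.2649, -1.497, -1.6904, -1.84, -1.9419, -1.9935].
−39·(-2*cos(pi/39)) / ((2)−(-2*cos(pi/39))) = 39*cos(pi/39)/(cos(pi/39) + 1) = ϑ(G).
= 19.4683324… (decimal).
Sandwich: α(G)=19 ≤ ϑ(G)=39*cos(pi/39)/(cos(pi/39) + 1) ≤ χ(Ḡ)=20 (both strict).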